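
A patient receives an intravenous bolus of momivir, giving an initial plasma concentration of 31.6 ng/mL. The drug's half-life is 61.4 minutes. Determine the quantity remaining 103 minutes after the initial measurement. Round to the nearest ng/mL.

10 ng/mL

Number of half-lives: n = 103/61.4 ≈ 1.6775.
Remaining = 31.6 × (1/2)^1.6775 = 31.6 × 0.31262 ≈ 9.8787 ng/mL.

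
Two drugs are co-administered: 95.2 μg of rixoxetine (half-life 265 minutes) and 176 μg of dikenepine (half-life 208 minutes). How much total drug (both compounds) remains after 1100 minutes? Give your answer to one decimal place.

rixoxetine: 95.2 × (1/2)^(1100/265) = 95.2 × (1/2)^4.1509 ≈ 5.3589 μg.
dikenepine: 176 × (1/2)^(1100/208) = 176 × (1/2)^5.2885 ≈ 4.5033 μg.
Total = 5.3589 + 4.5033 ≈ 9.8622 μg.

9.9 μg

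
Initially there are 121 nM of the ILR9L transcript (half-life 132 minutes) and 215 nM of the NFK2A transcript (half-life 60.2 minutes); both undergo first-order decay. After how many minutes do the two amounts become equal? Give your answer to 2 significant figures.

Set 121·(1/2)^(t/132) = 215·(1/2)^(t/60.2).
Taking log₂: log₂(121/215) = t·(1/132 − 1/60.2).
log₂(0.56279) = -0.82933; 1/132 − 1/60.2 = -0.0090355.
t = -0.82933 / -0.0090355 ≈ 91.785 minutes.

92 minutes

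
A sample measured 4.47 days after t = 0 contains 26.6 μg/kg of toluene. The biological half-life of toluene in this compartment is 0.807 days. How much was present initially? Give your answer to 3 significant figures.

Number of half-lives elapsed: n = 4.47/0.807 ≈ 5.539.
A₀ = A × 2^n = 26.6 × 2^5.539 = 26.6 × 46.496 ≈ 1236.8 μg/kg.

1240 μg/kg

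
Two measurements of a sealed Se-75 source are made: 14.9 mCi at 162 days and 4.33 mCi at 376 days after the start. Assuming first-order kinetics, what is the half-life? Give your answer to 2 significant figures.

Over Δt = 376 − 162 = 214 days, the level fell by a factor of 14.9/4.33 ≈ 3.4411.
n = log₂(3.4411) ≈ 1.7829 half-lives, so t½ = 214/1.7829 ≈ 120.03 days.

120 days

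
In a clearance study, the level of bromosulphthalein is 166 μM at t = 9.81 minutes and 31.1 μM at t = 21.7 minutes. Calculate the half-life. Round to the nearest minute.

Over Δt = 21.7 − 9.81 = 11.89 minutes, the level fell by a factor of 166/31.1 ≈ 5.3376.
n = log₂(5.3376) ≈ 2.4162 half-lives, so t½ = 11.89/2.4162 ≈ 4.921 minutes.

5 minutes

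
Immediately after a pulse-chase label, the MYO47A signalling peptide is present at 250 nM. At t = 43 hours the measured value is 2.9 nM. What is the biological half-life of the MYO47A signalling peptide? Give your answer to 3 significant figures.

6.69 hours

A/A₀ = 2.9/250 ≈ 0.0116.
n = log₂(86.207) ≈ 6.4297 half-lives elapsed in 43 hours.
t½ = 43/6.4297 ≈ 6.6877 hours.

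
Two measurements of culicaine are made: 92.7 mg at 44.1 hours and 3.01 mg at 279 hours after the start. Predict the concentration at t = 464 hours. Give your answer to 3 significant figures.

Over Δt = 279 − 44.1 = 234.9 hours, the level fell by a factor of 92.7/3.01 ≈ 30.797.
n = log₂(30.797) ≈ 4.9447 half-lives, so t½ = 234.9/4.9447 ≈ 47.505 hours.
From t = 279 to t = 464: 3.01 × (1/2)^((464−279)/47.505) ≈ 0.20242 mg.

0.202 mg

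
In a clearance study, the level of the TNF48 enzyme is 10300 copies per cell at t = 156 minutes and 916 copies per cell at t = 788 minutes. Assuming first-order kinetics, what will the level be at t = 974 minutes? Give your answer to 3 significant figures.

Over Δt = 788 − 156 = 632 minutes, the level fell by a factor of 10300/916 ≈ 11.245.
n = log₂(11.245) ≈ 3.4912 half-lives, so t½ = 632/3.4912 ≈ 181.03 minutes.
From t = 788 to t = 974: 916 × (1/2)^((974−788)/181.03) ≈ 449.37 copies per cell.

449 copies per cell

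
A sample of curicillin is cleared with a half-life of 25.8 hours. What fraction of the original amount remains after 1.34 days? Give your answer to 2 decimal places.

0.42

1.34 days = 32.16 hours.
n = 32.16/25.8 ≈ 1.2465 half-lives.
Fraction remaining = (1/2)^1.2465 ≈ 0.42147.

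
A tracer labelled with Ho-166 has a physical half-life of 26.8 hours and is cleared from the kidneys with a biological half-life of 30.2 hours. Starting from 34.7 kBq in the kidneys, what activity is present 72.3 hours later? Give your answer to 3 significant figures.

1/t_eff = 1/t_phys + 1/t_biol = 1/26.8 + 1/30.2 = 0.070426 per hour.
t_eff = 26.8 × 30.2 / (26.8 + 30.2) ≈ 14.199 hours.
Remaining = 34.7 × (1/2)^(72.3/14.199) = 34.7 × (1/2)^5.0918 ≈ 1.0175 kBq.

1.02 kBq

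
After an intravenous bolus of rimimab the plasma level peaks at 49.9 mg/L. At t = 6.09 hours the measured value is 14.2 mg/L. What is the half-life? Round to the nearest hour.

A/A₀ = 14.2/49.9 ≈ 0.28457.
n = log₂(3.5141) ≈ 1.8131 half-lives elapsed in 6.09 hours.
t½ = 6.09/1.8131 ≈ 3.3588 hours.

3 hours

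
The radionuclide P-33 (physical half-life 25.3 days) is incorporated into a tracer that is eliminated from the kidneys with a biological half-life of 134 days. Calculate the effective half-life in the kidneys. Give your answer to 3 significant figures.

21.3 days

1/t_eff = 1/t_phys + 1/t_biol = 1/25.3 + 1/134 = 0.046988 per day.
t_eff = 25.3 × 134 / (25.3 + 134) ≈ 21.282 days.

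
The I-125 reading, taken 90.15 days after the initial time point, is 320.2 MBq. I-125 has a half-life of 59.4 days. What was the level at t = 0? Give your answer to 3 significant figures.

917 MBq

Number of half-lives elapsed: n = 90.15/59.4 ≈ 1.5177.
A₀ = A × 2^n = 320.2 × 2^1.5177 = 320.2 × 2.8633 ≈ 916.83 MBq.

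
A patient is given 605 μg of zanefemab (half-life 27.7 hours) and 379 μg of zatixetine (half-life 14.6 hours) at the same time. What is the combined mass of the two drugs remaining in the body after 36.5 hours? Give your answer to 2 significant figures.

zanefemab: 605 × (1/2)^(36.5/27.7) = 605 × (1/2)^1.3177 ≈ 242.71 μg.
zatixetine: 379 × (1/2)^(36.5/14.6) = 379 × (1/2)^2.5 ≈ 66.998 μg.
Total = 242.71 + 66.998 ≈ 309.71 μg.

310 μg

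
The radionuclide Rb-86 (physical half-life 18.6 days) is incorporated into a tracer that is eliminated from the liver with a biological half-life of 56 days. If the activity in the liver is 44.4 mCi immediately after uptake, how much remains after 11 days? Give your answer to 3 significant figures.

1/t_eff = 1/t_phys + 1/t_biol = 1/18.6 + 1/56 = 0.071621 per day.
t_eff = 18.6 × 56 / (18.6 + 56) ≈ 13.962 days.
Remaining = 44.4 × (1/2)^(11/13.962) = 44.4 × (1/2)^0.78783 ≈ 25.717 mCi.

25.7 mCi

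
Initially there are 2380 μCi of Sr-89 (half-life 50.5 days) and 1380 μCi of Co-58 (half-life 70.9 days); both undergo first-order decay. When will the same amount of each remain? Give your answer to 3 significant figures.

Set 2380·(1/2)^(t/50.5) = 1380·(1/2)^(t/70.9).
Taking log₂: log₂(2380/1380) = t·(1/50.5 − 1/70.9).
log₂(1.7246) = 0.78629; 1/50.5 − 1/70.9 = 0.0056976.
t = 0.78629 / 0.0056976 ≈ 138 days.

138 days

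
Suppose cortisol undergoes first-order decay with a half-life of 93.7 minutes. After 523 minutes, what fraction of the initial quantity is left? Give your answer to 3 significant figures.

n = 523/93.7 ≈ 5.5816 half-lives.
Fraction remaining = (1/2)^5.5816 ≈ 0.020881.

0.0209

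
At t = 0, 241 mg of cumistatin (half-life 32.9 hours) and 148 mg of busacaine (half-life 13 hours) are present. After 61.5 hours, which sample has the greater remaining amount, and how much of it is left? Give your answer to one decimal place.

cumistatin, 66.0 mg

cumistatin: 241 × (1/2)^1.8693 ≈ 65.963 mg.
busacaine: 148 × (1/2)^4.7308 ≈ 5.5739 mg.
Cumistatin has more remaining, at ≈ 65.963 mg.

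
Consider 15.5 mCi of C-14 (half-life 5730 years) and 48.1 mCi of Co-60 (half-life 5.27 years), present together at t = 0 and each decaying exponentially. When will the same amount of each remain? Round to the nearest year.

Set 15.5·(1/2)^(t/5730) = 48.1·(1/2)^(t/5.27).
Taking log₂: log₂(15.5/48.1) = t·(1/5730 − 1/5.27).
log₂(0.32225) = -1.6338; 1/5730 − 1/5.27 = -0.18958.
t = -1.6338 / -0.18958 ≈ 8.6179 years.

9 years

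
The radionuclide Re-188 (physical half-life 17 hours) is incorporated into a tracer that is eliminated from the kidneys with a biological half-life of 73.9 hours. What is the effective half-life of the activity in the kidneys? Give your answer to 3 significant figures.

13.8 hours

1/t_eff = 1/t_phys + 1/t_biol = 1/17 + 1/73.9 = 0.072355 per hour.
t_eff = 17 × 73.9 / (17 + 73.9) ≈ 13.821 hours.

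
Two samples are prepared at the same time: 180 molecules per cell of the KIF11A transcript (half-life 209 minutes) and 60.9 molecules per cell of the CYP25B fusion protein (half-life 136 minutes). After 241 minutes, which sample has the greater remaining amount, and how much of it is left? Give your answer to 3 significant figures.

KIF11A transcript, 80.9 molecules per cell

KIF11A transcript: 180 × (1/2)^1.1531 ≈ 80.938 molecules per cell.
CYP25B fusion protein: 60.9 × (1/2)^1.7721 ≈ 17.831 molecules per cell.
KIF11A transcript has more remaining, at ≈ 80.938 molecules per cell.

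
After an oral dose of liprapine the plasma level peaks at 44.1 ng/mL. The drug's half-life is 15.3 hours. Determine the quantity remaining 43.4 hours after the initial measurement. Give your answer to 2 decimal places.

6.17 ng/mL

Number of half-lives: n = 43.4/15.3 ≈ 2.8366.
Remaining = 44.1 × (1/2)^2.8366 = 44.1 × 0.13999 ≈ 6.1736 ng/mL.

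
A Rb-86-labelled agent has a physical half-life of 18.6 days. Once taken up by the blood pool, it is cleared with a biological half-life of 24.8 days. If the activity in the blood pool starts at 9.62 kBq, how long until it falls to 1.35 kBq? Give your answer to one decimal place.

1/t_eff = 1/t_phys + 1/t_biol = 1/18.6 + 1/24.8 = 0.094086 per day.
t_eff = 18.6 × 24.8 / (18.6 + 24.8) ≈ 10.629 days.
n = log₂(9.62/1.35) ≈ 2.8331; t = 2.8331 × 10.629 ≈ 30.112 days.

30.1 days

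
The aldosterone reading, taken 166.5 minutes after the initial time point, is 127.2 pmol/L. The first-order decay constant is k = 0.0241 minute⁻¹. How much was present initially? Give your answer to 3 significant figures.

t½ = ln 2 / k = 0.69315 / 0.0241 ≈ 28.761 minutes.
Number of half-lives elapsed: n = 166.5/28.761 ≈ 5.789.
A₀ = A × 2^n = 127.2 × 2^5.789 = 127.2 × 55.293 ≈ 7033.3 pmol/L.

7030 pmol/L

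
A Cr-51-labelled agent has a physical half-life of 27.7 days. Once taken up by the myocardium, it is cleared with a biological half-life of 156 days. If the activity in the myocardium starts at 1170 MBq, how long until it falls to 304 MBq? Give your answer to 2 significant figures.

1/t_eff = 1/t_phys + 1/t_biol = 1/27.7 + 1/156 = 0.042511 per day.
t_eff = 27.7 × 156 / (27.7 + 156) ≈ 23.523 days.
n = log₂(1170/304) ≈ 1.9444; t = 1.9444 × 23.523 ≈ 45.738 days.

46 days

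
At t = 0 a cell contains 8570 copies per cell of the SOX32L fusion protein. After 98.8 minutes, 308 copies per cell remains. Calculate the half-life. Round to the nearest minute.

21 minutes

A/A₀ = 308/8570 ≈ 0.035939.
n = log₂(27.825) ≈ 4.7983 half-lives elapsed in 98.8 minutes.
t½ = 98.8/4.7983 ≈ 20.591 minutes.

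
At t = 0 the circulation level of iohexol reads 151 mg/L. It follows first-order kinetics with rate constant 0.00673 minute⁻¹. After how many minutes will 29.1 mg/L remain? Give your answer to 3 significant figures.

245 minutes

t½ = ln 2 / λ = 0.69315 / 0.00673 ≈ 102.99 minutes.
Fraction remaining = 29.1/151 ≈ 0.19272.
n = log₂(151/29.1) = ln(5.189)/ln 2 ≈ 2.3755 half-lives.
t = n × t½ = 2.3755 × 102.99 ≈ 244.66 minutes.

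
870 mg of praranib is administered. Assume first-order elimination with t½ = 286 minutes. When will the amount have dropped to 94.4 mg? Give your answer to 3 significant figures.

916 minutes

Fraction remaining = 94.4/870 ≈ 0.10851.
n = log₂(870/94.4) = ln(9.2161)/ln 2 ≈ 3.2042 half-lives.
t = n × t½ = 3.2042 × 286 ≈ 916.39 minutes.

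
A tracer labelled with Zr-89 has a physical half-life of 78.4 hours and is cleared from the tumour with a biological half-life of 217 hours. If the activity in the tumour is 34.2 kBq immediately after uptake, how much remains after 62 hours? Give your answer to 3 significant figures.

1/t_eff = 1/t_phys + 1/t_biol = 1/78.4 + 1/217 = 0.017363 per hour.
t_eff = 78.4 × 217 / (78.4 + 217) ≈ 57.592 hours.
Remaining = 34.2 × (1/2)^(62/57.592) = 34.2 × (1/2)^1.0765 ≈ 16.217 kBq.

16.2 kBq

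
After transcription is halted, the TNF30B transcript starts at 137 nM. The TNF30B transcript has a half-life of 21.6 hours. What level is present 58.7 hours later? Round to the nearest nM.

21 nM

Number of half-lives: n = 58.7/21.6 ≈ 2.7176.
Remaining = 137 × (1/2)^2.7176 = 137 × 0.15203 ≈ 20.828 nM.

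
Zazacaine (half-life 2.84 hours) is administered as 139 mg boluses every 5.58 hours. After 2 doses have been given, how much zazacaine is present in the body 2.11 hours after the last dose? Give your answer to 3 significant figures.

The 2 doses were given 7.69, 2.11 hours ago.
Total = 139·(1/2)^(7.69/2.84) + 139·(1/2)^(2.11/2.84)
      = 21.277 + 83.054 ≈ 104.33 mg.

104 mg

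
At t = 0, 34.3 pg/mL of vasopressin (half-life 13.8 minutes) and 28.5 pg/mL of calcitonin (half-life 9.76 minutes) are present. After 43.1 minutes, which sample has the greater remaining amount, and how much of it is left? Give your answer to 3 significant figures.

vasopressin, 3.94 pg/mL

vasopressin: 34.3 × (1/2)^3.1232 ≈ 3.9366 pg/mL.
calcitonin: 28.5 × (1/2)^4.416 ≈ 1.3351 pg/mL.
Vasopressin has more remaining, at ≈ 3.9366 pg/mL.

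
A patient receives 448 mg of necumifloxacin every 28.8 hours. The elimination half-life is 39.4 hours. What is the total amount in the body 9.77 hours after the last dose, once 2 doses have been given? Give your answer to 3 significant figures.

The 2 doses were given 38.57, 9.77 hours ago.
Total = 448·(1/2)^(38.57/39.4) + 448·(1/2)^(9.77/39.4)
      = 227.29 + 377.25 ≈ 604.55 mg.

605 mg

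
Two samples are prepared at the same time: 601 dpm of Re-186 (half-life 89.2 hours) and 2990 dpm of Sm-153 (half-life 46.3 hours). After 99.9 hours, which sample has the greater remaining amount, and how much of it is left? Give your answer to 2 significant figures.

Sm-153, 670 dpm

Re-186: 601 × (1/2)^1.12 ≈ 276.52 dpm.
Sm-153: 2990 × (1/2)^2.1577 ≈ 670.11 dpm.
Sm-153 has more remaining, at ≈ 670.11 dpm.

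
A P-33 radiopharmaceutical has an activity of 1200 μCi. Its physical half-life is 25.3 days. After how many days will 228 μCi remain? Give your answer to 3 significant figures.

Fraction remaining = 228/1200 ≈ 0.19.
n = log₂(1200/228) = ln(5.2632)/ln 2 ≈ 2.3959 half-lives.
t = n × t½ = 2.3959 × 25.3 ≈ 60.617 days.

60.6 days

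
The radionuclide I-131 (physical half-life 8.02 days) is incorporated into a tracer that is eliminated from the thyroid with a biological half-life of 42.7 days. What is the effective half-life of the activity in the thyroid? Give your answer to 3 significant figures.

1/t_eff = 1/t_phys + 1/t_biol = 1/8.02 + 1/42.7 = 0.14811 per day.
t_eff = 8.02 × 42.7 / (8.02 + 42.7) ≈ 6.7519 days.

6.75 days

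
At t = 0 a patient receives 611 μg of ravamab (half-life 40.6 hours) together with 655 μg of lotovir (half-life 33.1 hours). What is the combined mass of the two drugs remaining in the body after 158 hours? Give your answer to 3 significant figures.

ravamab: 611 × (1/2)^(158/40.6) = 611 × (1/2)^3.8916 ≈ 41.167 μg.
lotovir: 655 × (1/2)^(158/33.1) = 655 × (1/2)^4.7734 ≈ 23.95 μg.
Total = 41.167 + 23.95 ≈ 65.116 μg.

65.1 μg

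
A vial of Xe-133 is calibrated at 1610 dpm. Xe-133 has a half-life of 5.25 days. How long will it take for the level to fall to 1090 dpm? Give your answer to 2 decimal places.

2.95 days

Fraction remaining = 1090/1610 ≈ 0.67702.
n = log₂(1610/1090) = ln(1.4771)/ln 2 ≈ 0.56273 half-lives.
t = n × t½ = 0.56273 × 5.25 ≈ 2.9543 days.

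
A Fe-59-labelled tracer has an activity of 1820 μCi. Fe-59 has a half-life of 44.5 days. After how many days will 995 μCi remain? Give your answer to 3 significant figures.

Fraction remaining = 995/1820 ≈ 0.5467.
n = log₂(1820/995) = ln(1.8291)/ln 2 ≈ 0.87117 half-lives.
t = n × t½ = 0.87117 × 44.5 ≈ 38.767 days.

38.8 days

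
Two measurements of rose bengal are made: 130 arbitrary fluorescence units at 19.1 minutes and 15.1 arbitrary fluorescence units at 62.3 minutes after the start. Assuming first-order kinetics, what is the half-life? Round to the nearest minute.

14 minutes

Over Δt = 62.3 − 19.1 = 43.2 minutes, the level fell by a factor of 130/15.1 ≈ 8.6093.
n = log₂(8.6093) ≈ 3.1059 half-lives, so t½ = 43.2/3.1059 ≈ 13.909 minutes.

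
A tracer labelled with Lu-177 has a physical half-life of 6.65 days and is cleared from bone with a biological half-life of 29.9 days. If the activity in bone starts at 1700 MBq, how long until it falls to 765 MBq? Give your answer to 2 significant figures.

6.3 days

1/t_eff = 1/t_phys + 1/t_biol = 1/6.65 + 1/29.9 = 0.18382 per day.
t_eff = 6.65 × 29.9 / (6.65 + 29.9) ≈ 5.4401 days.
n = log₂(1700/765) ≈ 1.152; t = 1.152 × 5.4401 ≈ 6.267 days.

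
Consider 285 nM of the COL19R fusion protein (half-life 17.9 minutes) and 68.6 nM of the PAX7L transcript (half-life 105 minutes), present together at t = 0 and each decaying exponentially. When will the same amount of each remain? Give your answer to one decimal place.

Set 285·(1/2)^(t/17.9) = 68.6·(1/2)^(t/105).
Taking log₂: log₂(285/68.6) = t·(1/17.9 − 1/105).
log₂(4.1545) = 2.0547; 1/17.9 − 1/105 = 0.046342.
t = 2.0547 / 0.046342 ≈ 44.337 minutes.

44.3 minutes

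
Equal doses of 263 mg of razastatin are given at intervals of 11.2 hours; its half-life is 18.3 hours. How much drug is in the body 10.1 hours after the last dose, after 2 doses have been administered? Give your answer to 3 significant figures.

The 2 doses were given 21.3, 10.1 hours ago.
Total = 263·(1/2)^(21.3/18.3) + 263·(1/2)^(10.1/18.3)
      = 117.38 + 179.4 ≈ 296.77 mg.

297 mg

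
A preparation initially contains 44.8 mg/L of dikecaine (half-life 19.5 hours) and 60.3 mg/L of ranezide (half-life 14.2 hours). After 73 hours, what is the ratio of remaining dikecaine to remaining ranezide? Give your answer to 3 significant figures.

dikecaine: 44.8 × (1/2)^(73/19.5) = 44.8 × (1/2)^3.7436 ≈ 3.3446 mg/L.
ranezide: 60.3 × (1/2)^(73/14.2) = 60.3 × (1/2)^5.1408 ≈ 1.7091 mg/L.
Ratio ≈ 3.3446 / 1.7091 ≈ 1.9569.

1.96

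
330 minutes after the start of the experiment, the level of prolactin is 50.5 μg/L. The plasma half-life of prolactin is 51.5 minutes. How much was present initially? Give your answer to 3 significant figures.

4290 μg/L

Number of half-lives elapsed: n = 330/51.5 ≈ 6.4078.
A₀ = A × 2^n = 50.5 × 2^6.4078 = 50.5 × 84.904 ≈ 4287.7 μg/L.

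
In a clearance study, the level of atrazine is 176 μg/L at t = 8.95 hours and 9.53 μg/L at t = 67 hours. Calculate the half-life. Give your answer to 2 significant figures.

Over Δt = 67 − 8.95 = 58.05 hours, the level fell by a factor of 176/9.53 ≈ 18.468.
n = log₂(18.468) ≈ 4.207 half-lives, so t½ = 58.05/4.207 ≈ 13.799 hours.

14 hours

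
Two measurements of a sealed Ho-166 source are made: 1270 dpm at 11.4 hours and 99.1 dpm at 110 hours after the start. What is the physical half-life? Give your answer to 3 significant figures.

26.8 hours

Over Δt = 110 − 11.4 = 98.6 hours, the level fell by a factor of 1270/99.1 ≈ 12.815.
n = log₂(12.815) ≈ 3.6798 half-lives, so t½ = 98.6/3.6798 ≈ 26.795 hours.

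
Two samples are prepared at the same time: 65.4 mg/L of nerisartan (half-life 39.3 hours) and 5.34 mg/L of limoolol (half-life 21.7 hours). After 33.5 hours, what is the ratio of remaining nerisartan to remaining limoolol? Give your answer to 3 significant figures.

19.8

nerisartan: 65.4 × (1/2)^(33.5/39.3) = 65.4 × (1/2)^0.85242 ≈ 36.222 mg/L.
limoolol: 5.34 × (1/2)^(33.5/21.7) = 5.34 × (1/2)^1.5438 ≈ 1.8315 mg/L.
Ratio ≈ 36.222 / 1.8315 ≈ 19.777.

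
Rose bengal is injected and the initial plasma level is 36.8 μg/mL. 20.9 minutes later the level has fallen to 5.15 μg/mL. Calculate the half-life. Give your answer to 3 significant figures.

7.37 minutes

A/A₀ = 5.15/36.8 ≈ 0.13995.
n = log₂(7.1456) ≈ 2.8371 half-lives elapsed in 20.9 minutes.
t½ = 20.9/2.8371 ≈ 7.3668 minutes.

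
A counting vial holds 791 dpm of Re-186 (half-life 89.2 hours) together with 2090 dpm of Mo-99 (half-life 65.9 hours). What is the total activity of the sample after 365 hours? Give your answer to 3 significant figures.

91.3 dpm

Re-186: 791 × (1/2)^(365/89.2) = 791 × (1/2)^4.0919 ≈ 46.386 dpm.
Mo-99: 2090 × (1/2)^(365/65.9) = 2090 × (1/2)^5.5387 ≈ 44.961 dpm.
Total = 46.386 + 44.961 ≈ 91.346 dpm.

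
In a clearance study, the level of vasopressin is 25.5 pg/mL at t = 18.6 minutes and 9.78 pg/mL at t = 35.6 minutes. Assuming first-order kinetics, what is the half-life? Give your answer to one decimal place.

Over Δt = 35.6 − 18.6 = 17 minutes, the level fell by a factor of 25.5/9.78 ≈ 2.6074.
n = log₂(2.6074) ≈ 1.3826 half-lives, so t½ = 17/1.3826 ≈ 12.296 minutes.

12.3 minutes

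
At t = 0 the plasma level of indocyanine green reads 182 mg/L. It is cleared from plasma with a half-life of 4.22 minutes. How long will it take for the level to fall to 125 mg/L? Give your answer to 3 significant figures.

2.29 minutes

Fraction remaining = 125/182 ≈ 0.68681.
n = log₂(182/125) = ln(1.456)/ln 2 ≈ 0.54201 half-lives.
t = n × t½ = 0.54201 × 4.22 ≈ 2.2873 minutes.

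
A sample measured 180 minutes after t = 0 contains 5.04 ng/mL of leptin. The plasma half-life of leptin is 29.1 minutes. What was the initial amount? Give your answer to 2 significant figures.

Number of half-lives elapsed: n = 180/29.1 ≈ 6.1856.
A₀ = A × 2^n = 5.04 × 2^6.1856 = 5.04 × 72.785 ≈ 366.84 ng/mL.

370 ng/mL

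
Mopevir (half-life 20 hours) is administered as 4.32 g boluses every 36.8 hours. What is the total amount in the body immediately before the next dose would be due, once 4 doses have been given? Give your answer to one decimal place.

1.7 g

The 4 doses were given 147.2, 110.4, 73.6, 36.8 hours ago.
Total = 4.32·(1/2)^(147.2/20) + 4.32·(1/2)^(110.4/20) + 4.32·(1/2)^(73.6/20) + 4.32·(1/2)^(36.8/20)
      = 0.026297 + 0.094145 + 0.33705 + 1.2067 ≈ 1.6642 g.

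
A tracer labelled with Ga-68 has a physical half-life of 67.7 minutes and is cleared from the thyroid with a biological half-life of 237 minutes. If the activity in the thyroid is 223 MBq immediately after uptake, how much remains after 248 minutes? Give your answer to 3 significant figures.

8.52 MBq

1/t_eff = 1/t_phys + 1/t_biol = 1/67.7 + 1/237 = 0.01899 per minute.
t_eff = 67.7 × 237 / (67.7 + 237) ≈ 52.658 minutes.
Remaining = 223 × (1/2)^(248/52.658) = 223 × (1/2)^4.7096 ≈ 8.5224 MBq.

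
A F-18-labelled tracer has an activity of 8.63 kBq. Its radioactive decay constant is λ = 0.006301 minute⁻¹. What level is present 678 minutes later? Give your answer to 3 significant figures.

0.120 kBq

t½ = ln 2 / λ = 0.69315 / 0.006301 ≈ 110.01 minutes.
Number of half-lives: n = 678/110.01 ≈ 6.1633.
Remaining = 8.63 × (1/2)^6.1633 = 8.63 × 0.013953 ≈ 0.12041 kBq.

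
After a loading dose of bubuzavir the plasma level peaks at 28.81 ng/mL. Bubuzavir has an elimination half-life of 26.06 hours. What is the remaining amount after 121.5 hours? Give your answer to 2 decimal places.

1.14 ng/mL

Number of half-lives: n = 121.5/26.06 ≈ 4.6623.
Remaining = 28.81 × (1/2)^4.6623 = 28.81 × 0.039491 ≈ 1.1377 ng/mL.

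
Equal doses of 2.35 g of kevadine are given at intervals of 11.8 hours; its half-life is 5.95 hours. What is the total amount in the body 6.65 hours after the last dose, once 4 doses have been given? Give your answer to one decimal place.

The 4 doses were given 42.05, 30.25, 18.45, 6.65 hours ago.
Total = 2.35·(1/2)^(42.05/5.95) + 2.35·(1/2)^(30.25/5.95) + 2.35·(1/2)^(18.45/5.95) + 2.35·(1/2)^(6.65/5.95)
      = 0.017523 + 0.069282 + 0.27392 + 1.083 ≈ 1.4437 g.

1.4 g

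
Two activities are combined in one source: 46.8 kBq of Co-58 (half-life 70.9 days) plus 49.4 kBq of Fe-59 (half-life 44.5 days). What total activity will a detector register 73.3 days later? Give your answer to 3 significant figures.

38.6 kBq

Co-58: 46.8 × (1/2)^(73.3/70.9) = 46.8 × (1/2)^1.0339 ≈ 22.857 kBq.
Fe-59: 49.4 × (1/2)^(73.3/44.5) = 49.4 × (1/2)^1.6472 ≈ 15.772 kBq.
Total = 22.857 + 15.772 ≈ 38.629 kBq.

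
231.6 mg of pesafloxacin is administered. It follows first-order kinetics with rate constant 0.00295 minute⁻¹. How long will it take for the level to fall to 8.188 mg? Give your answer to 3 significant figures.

t½ = ln 2 / k = 0.69315 / 0.00295 ≈ 234.97 minutes.
Fraction remaining = 8.188/231.6 ≈ 0.035354.
n = log₂(231.6/8.188) = ln(28.285)/ln 2 ≈ 4.822 half-lives.
t = n × t½ = 4.822 × 234.97 ≈ 1133 minutes.

1130 minutes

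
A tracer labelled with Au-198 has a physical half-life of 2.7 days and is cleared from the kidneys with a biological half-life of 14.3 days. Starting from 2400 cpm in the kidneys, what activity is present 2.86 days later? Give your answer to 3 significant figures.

1000 cpm

1/t_eff = 1/t_phys + 1/t_biol = 1/2.7 + 1/14.3 = 0.4403 per day.
t_eff = 2.7 × 14.3 / (2.7 + 14.3) ≈ 2.2712 days.
Remaining = 2400 × (1/2)^(2.86/2.2712) = 2400 × (1/2)^1.2593 ≈ 1002.6 cpm.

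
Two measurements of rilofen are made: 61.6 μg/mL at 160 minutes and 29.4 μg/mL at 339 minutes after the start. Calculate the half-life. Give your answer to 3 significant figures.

Over Δt = 339 − 160 = 179 minutes, the level fell by a factor of 61.6/29.4 ≈ 2.0952.
n = log₂(2.0952) ≈ 1.0671 half-lives, so t½ = 179/1.0671 ≈ 167.74 minutes.

168 minutes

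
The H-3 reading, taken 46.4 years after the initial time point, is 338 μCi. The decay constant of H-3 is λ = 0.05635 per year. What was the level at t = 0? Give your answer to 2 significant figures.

4600 μCi

t½ = ln 2 / λ = 0.69315 / 0.05635 ≈ 12.301 years.
Number of half-lives elapsed: n = 46.4/12.301 ≈ 3.7721.
A₀ = A × 2^n = 338 × 2^3.7721 = 338 × 13.662 ≈ 4617.9 μCi.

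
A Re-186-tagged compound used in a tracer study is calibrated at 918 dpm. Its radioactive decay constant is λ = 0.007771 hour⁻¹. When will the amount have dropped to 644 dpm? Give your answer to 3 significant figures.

t½ = ln 2 / λ = 0.69315 / 0.007771 ≈ 89.197 hours.
Fraction remaining = 644/918 ≈ 0.70153.
n = log₂(918/644) = ln(1.4255)/ln 2 ≈ 0.51143 half-lives.
t = n × t½ = 0.51143 × 89.197 ≈ 45.618 hours.

45.6 hours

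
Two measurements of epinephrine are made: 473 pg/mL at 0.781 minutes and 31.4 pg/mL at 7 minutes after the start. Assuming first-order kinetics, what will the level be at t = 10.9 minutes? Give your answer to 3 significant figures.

5.73 pg/mL

Over Δt = 7 − 0.781 = 6.219 minutes, the level fell by a factor of 473/31.4 ≈ 15.064.
n = log₂(15.064) ≈ 3.913 half-lives, so t½ = 6.219/3.913 ≈ 1.5893 minutes.
From t = 7 to t = 10.9: 31.4 × (1/2)^((10.9−7)/1.5893) ≈ 5.7311 pg/mL.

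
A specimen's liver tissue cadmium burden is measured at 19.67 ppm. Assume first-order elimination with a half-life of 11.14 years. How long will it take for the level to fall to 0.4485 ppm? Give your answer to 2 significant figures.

61 years

Fraction remaining = 0.4485/19.67 ≈ 0.022801.
n = log₂(19.67/0.4485) = ln(43.857)/ln 2 ≈ 5.4547 half-lives.
t = n × t½ = 5.4547 × 11.14 ≈ 60.766 years.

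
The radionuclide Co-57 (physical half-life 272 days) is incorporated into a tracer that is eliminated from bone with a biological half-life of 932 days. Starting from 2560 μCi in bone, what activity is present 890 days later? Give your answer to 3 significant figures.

1/t_eff = 1/t_phys + 1/t_biol = 1/272 + 1/932 = 0.0047494 per day.
t_eff = 272 × 932 / (272 + 932) ≈ 210.55 days.
Remaining = 2560 × (1/2)^(890/210.55) = 2560 × (1/2)^4.227 ≈ 136.71 μCi.

137 μCi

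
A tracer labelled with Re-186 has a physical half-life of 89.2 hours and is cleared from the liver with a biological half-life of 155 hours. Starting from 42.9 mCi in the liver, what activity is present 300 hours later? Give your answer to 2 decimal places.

1/t_eff = 1/t_phys + 1/t_biol = 1/89.2 + 1/155 = 0.017662 per hour.
t_eff = 89.2 × 155 / (89.2 + 155) ≈ 56.618 hours.
Remaining = 42.9 × (1/2)^(300/56.618) = 42.9 × (1/2)^5.2987 ≈ 1.0899 mCi.

1.09 mCi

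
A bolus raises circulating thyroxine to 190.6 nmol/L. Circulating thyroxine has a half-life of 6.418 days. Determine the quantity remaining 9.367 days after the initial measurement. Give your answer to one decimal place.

69.3 nmol/L

Number of half-lives: n = 9.367/6.418 ≈ 1.4595.
Remaining = 190.6 × (1/2)^1.4595 = 190.6 × 0.36362 ≈ 69.306 nmol/L.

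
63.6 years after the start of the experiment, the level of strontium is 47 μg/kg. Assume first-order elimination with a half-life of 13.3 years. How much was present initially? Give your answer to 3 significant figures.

Number of half-lives elapsed: n = 63.6/13.3 ≈ 4.782.
A₀ = A × 2^n = 47 × 2^4.782 = 47 × 27.511 ≈ 1293 μg/kg.

1290 μg/kg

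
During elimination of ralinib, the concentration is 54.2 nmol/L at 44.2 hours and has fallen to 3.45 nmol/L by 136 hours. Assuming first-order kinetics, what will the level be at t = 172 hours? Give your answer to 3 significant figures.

Over Δt = 136 − 44.2 = 91.8 hours, the level fell by a factor of 54.2/3.45 ≈ 15.71.
n = log₂(15.71) ≈ 3.9736 half-lives, so t½ = 91.8/3.9736 ≈ 23.102 hours.
From t = 136 to t = 172: 3.45 × (1/2)^((172−136)/23.102) ≈ 1.1715 nmol/L.

1.17 nmol/L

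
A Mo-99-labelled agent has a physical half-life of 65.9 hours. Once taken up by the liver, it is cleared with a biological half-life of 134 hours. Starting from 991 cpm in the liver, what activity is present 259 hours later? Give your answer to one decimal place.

17.0 cpm

1/t_eff = 1/t_phys + 1/t_biol = 1/65.9 + 1/134 = 0.022637 per hour.
t_eff = 65.9 × 134 / (65.9 + 134) ≈ 44.175 hours.
Remaining = 991 × (1/2)^(259/44.175) = 991 × (1/2)^5.863 ≈ 17.026 cpm.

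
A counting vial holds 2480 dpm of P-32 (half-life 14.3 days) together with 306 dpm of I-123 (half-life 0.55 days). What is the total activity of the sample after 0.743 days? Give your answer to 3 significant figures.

2510 dpm

P-32: 2480 × (1/2)^(0.743/14.3) = 2480 × (1/2)^0.051958 ≈ 2392.3 dpm.
I-123: 306 × (1/2)^(0.743/0.55) = 306 × (1/2)^1.3509 ≈ 119.97 dpm.
Total = 2392.3 + 119.97 ≈ 2512.2 dpm.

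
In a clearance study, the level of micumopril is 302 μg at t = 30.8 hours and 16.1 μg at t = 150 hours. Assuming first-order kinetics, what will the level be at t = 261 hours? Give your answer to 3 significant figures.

1.05 μg

Over Δt = 150 − 30.8 = 119.2 hours, the level fell by a factor of 302/16.1 ≈ 18.758.
n = log₂(18.758) ≈ 4.2294 half-lives, so t½ = 119.2/4.2294 ≈ 28.184 hours.
From t = 150 to t = 261: 16.1 × (1/2)^((261−150)/28.184) ≈ 1.0501 μg.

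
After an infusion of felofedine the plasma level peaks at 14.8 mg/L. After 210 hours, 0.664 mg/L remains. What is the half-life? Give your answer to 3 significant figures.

A/A₀ = 0.664/14.8 ≈ 0.044865.
n = log₂(22.289) ≈ 4.4783 half-lives elapsed in 210 hours.
t½ = 210/4.4783 ≈ 46.893 hours.

46.9 hours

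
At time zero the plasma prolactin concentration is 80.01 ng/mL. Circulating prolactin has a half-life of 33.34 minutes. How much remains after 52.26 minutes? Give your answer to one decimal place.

Number of half-lives: n = 52.26/33.34 ≈ 1.5675.
Remaining = 80.01 × (1/2)^1.5675 = 80.01 × 0.3374 ≈ 26.995 ng/mL.

27.0 ng/mL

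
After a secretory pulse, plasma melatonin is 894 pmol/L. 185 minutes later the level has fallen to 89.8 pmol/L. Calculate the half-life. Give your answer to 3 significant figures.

A/A₀ = 89.8/894 ≈ 0.10045.
n = log₂(9.9555) ≈ 3.3155 half-lives elapsed in 185 minutes.
t½ = 185/3.3155 ≈ 55.799 minutes.

55.8 minutes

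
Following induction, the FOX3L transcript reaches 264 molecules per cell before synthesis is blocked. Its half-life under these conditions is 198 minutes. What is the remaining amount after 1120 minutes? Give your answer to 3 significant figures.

Number of half-lives: n = 1120/198 ≈ 5.6566.
Remaining = 264 × (1/2)^5.6566 = 264 × 0.019825 ≈ 5.2337 molecules per cell.

5.23 molecules per cell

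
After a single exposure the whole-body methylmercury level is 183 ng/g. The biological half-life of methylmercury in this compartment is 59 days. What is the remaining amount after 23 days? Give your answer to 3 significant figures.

140 ng/g

Number of half-lives: n = 23/59 ≈ 0.38983.
Remaining = 183 × (1/2)^0.38983 = 183 × 0.76322 ≈ 139.67 ng/g.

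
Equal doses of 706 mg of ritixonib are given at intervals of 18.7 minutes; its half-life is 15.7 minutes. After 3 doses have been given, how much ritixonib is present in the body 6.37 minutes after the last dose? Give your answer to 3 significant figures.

The 3 doses were given 43.77, 25.07, 6.37 minutes ago.
Total = 706·(1/2)^(43.77/15.7) + 706·(1/2)^(25.07/15.7) + 706·(1/2)^(6.37/15.7)
      = 102.23 + 233.41 + 532.93 ≈ 868.56 mg.

869 mg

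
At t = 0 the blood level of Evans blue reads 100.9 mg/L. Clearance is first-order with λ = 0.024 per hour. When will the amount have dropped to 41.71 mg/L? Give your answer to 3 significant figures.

36.8 hours

t½ = ln 2 / λ = 0.69315 / 0.024 ≈ 28.881 hours.
Fraction remaining = 41.71/100.9 ≈ 0.41338.
n = log₂(100.9/41.71) = ln(2.4191)/ln 2 ≈ 1.2745 half-lives.
t = n × t½ = 1.2745 × 28.881 ≈ 36.808 hours.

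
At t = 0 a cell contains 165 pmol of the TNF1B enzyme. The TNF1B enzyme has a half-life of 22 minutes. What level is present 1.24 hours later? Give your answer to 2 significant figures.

16 pmol

Convert the elapsed time: 1.24 hours = 74.4 minutes.
Number of half-lives: n = 74.4/22 ≈ 3.3818.
Remaining = 165 × (1/2)^3.3818 = 165 × 0.095934 ≈ 15.829 pmol.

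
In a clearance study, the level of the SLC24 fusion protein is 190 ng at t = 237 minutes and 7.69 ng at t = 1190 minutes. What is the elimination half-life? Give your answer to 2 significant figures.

Over Δt = 1190 − 237 = 953 minutes, the level fell by a factor of 190/7.69 ≈ 24.707.
n = log₂(24.707) ≈ 4.6269 half-lives, so t½ = 953/4.6269 ≈ 205.97 minutes.

210 minutes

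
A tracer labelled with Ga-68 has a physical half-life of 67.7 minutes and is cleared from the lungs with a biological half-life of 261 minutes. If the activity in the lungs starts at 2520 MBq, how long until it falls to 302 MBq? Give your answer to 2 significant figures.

160 minutes

1/t_eff = 1/t_phys + 1/t_biol = 1/67.7 + 1/261 = 0.018602 per minute.
t_eff = 67.7 × 261 / (67.7 + 261) ≈ 53.756 minutes.
n = log₂(2520/302) ≈ 3.0608; t = 3.0608 × 53.756 ≈ 164.54 minutes.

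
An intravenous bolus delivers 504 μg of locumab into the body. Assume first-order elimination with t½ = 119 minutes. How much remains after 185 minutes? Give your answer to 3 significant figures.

Number of half-lives: n = 185/119 ≈ 1.5546.
Remaining = 504 × (1/2)^1.5546 = 504 × 0.34042 ≈ 171.57 μg.

172 μg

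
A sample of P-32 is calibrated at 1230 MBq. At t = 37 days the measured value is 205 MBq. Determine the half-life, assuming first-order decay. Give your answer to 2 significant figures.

14 days

A/A₀ = 205/1230 ≈ 0.16667.
n = log₂(6) ≈ 2.585 half-lives elapsed in 37 days.
t½ = 37/2.585 ≈ 14.314 days.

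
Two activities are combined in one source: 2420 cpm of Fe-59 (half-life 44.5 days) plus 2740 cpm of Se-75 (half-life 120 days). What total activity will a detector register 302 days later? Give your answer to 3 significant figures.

501 cpm

Fe-59: 2420 × (1/2)^(302/44.5) = 2420 × (1/2)^6.7865 ≈ 21.921 cpm.
Se-75: 2740 × (1/2)^(302/120) = 2740 × (1/2)^2.5167 ≈ 478.8 cpm.
Total = 21.921 + 478.8 ≈ 500.73 cpm.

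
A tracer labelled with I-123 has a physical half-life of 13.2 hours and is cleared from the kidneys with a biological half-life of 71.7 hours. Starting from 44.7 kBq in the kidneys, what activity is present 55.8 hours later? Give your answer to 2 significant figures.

1.4 kBq

1/t_eff = 1/t_phys + 1/t_biol = 1/13.2 + 1/71.7 = 0.089705 per hour.
t_eff = 13.2 × 71.7 / (13.2 + 71.7) ≈ 11.148 hours.
Remaining = 44.7 × (1/2)^(55.8/11.148) = 44.7 × (1/2)^5.0055 ≈ 1.3915 kBq.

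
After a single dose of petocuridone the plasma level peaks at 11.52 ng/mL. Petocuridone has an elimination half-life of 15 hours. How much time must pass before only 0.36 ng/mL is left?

0.36/11.52 = 1/32, so 5 half-lives have elapsed.
t = 5 × 15 = 75 hours.

75 hours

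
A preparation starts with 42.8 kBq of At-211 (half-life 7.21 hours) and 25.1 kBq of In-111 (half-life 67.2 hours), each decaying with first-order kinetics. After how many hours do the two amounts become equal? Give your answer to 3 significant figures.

Set 42.8·(1/2)^(t/7.21) = 25.1·(1/2)^(t/67.2).
Taking log₂: log₂(42.8/25.1) = t·(1/7.21 − 1/67.2).
log₂(1.7052) = 0.76992; 1/7.21 − 1/67.2 = 0.12382.
t = 0.76992 / 0.12382 ≈ 6.2183 hours.

6.22 hours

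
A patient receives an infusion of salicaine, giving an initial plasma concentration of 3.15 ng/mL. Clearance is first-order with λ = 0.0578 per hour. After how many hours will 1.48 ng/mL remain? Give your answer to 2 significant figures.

13 hours

t½ = ln 2 / λ = 0.69315 / 0.0578 ≈ 11.992 hours.
Fraction remaining = 1.48/3.15 ≈ 0.46984.
n = log₂(3.15/1.48) = ln(2.1284)/ln 2 ≈ 1.0898 half-lives.
t = n × t½ = 1.0898 × 11.992 ≈ 13.069 hours.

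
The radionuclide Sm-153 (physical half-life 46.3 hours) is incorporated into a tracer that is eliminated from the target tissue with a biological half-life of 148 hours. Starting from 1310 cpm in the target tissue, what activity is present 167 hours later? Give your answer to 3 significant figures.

49.2 cpm

1/t_eff = 1/t_phys + 1/t_biol = 1/46.3 + 1/148 = 0.028355 per hour.
t_eff = 46.3 × 148 / (46.3 + 148) ≈ 35.267 hours.
Remaining = 1310 × (1/2)^(167/35.267) = 1310 × (1/2)^4.7353 ≈ 49.182 cpm.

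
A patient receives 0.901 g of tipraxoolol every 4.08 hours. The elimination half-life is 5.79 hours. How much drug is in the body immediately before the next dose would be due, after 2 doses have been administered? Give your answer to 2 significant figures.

The 2 doses were given 8.16, 4.08 hours ago.
Total = 0.901·(1/2)^(8.16/5.79) + 0.901·(1/2)^(4.08/5.79)
      = 0.33922 + 0.55284 ≈ 0.89206 g.

0.89 g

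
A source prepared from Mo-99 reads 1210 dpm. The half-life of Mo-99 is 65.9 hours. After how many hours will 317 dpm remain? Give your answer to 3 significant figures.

127 hours

Fraction remaining = 317/1210 ≈ 0.26198.
n = log₂(1210/317) = ln(3.817)/ln 2 ≈ 1.9325 half-lives.
t = n × t½ = 1.9325 × 65.9 ≈ 127.35 hours.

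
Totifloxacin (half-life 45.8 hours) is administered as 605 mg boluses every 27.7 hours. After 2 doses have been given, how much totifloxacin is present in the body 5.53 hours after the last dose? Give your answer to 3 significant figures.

922 mg

The 2 doses were given 33.23, 5.53 hours ago.
Total = 605·(1/2)^(33.23/45.8) + 605·(1/2)^(5.53/45.8)
      = 365.88 + 556.43 ≈ 922.31 mg.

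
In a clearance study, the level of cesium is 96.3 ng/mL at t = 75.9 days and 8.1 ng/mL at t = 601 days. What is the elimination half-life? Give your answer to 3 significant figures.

Over Δt = 601 − 75.9 = 525.1 days, the level fell by a factor of 96.3/8.1 ≈ 11.889.
n = log₂(11.889) ≈ 3.5715 half-lives, so t½ = 525.1/3.5715 ≈ 147.02 days.

147 days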